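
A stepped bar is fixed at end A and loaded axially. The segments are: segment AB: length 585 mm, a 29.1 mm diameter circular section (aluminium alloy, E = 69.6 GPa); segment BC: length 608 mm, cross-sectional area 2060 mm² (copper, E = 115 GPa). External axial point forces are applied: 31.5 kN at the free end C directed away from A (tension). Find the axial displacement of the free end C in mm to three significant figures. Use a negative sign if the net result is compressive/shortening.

0.479 mm

Internal axial forces (sectioning from the free end, tension +): N_BC = 31.5 kN, N_AB = 31.5 kN.
A_AB = 665.1 mm².
δ_AB = 31500·585/(665.1·69600) = 0.3981 mm
δ_BC = 31500·608/(2060·115000) = 0.08084 mm
δ = Σδ_i = 0.4789 mm.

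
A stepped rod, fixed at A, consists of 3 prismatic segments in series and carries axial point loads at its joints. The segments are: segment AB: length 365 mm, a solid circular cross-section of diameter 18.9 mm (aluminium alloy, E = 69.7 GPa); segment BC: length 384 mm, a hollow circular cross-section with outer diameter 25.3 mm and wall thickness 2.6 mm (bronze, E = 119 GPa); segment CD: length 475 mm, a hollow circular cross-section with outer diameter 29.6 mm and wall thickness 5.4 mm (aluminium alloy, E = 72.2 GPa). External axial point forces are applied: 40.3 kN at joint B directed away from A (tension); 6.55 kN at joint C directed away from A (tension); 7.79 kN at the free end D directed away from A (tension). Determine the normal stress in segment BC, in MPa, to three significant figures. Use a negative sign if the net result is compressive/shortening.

Internal axial forces (sectioning from the free end, tension +): N_CD = 7.79 kN, N_BC = 14.34 kN, N_AB = 54.64 kN.
A_BC = 185.4 mm².
σ_BC = N_BC/A_BC = 14340/185.4 = 77.34 MPa.

77.3 MPa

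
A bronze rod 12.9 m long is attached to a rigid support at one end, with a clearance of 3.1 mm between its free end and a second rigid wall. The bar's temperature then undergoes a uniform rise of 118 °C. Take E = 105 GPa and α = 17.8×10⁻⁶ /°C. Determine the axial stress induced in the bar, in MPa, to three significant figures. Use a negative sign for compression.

-195 MPa

Free thermal expansion αLΔT = 17.8e-6 · 12900 · 118 = 27.1 mm.
The walls engage after the gap closes; constrained expansion = 27.1 − 3.1 = 24 mm.
The walls impose strain ε = −(24)/12900 = -1.8601e-03; σ = Eε = 105000 · -1.8601e-03 = -195.3 MPa.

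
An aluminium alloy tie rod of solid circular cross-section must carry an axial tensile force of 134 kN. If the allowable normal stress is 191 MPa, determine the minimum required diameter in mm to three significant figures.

29.9 mm

Required area A ≥ P/σ_allow = 134000/191 = 701.6 mm².
For a solid circular section, d ≥ √(4A/π) = 29.89 mm.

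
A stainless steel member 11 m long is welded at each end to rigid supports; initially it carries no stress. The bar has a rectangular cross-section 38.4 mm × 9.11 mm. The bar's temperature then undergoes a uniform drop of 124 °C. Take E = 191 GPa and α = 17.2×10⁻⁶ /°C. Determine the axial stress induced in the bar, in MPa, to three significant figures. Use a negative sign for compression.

407 MPa

Free thermal expansion αLΔT = 17.2e-6 · 11000 · -124 = -23.46 mm.
The walls impose strain ε = −(-23.46)/11000 = 2.1328e-03; σ = Eε = 191000 · 2.1328e-03 = 407.4 MPa.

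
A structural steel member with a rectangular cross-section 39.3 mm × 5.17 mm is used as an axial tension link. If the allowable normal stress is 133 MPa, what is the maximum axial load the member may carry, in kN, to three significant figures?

A = 203.2 mm².
P_max = σ_allow · A = 133 · 203.2 = 27020 N = 27.02 kN.

27.0 kN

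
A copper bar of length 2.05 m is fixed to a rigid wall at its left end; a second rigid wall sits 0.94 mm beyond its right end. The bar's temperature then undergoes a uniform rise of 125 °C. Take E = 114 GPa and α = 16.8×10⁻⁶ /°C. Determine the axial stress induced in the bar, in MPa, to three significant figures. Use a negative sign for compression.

Free thermal expansion αLΔT = 16.8e-6 · 2050 · 125 = 4.305 mm.
The walls engage after the gap closes; constrained expansion = 4.305 − 0.94 = 3.365 mm.
The walls impose strain ε = −(3.365)/2050 = -1.6415e-03; σ = Eε = 114000 · -1.6415e-03 = -187.1 MPa.

-187 MPa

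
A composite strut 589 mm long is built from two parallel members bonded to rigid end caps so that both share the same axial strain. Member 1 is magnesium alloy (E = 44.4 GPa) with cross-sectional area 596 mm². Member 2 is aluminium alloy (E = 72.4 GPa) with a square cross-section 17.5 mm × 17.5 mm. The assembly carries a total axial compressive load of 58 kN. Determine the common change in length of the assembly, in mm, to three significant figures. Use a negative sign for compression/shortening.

A_2 = 306.2 mm².
Equal strain + equilibrium ⇒ each member carries load in proportion to AE: A₁E₁ = 26460000 N, A₂E₂ = 22170000 N, ΣAE = 48630000 N.
δ = PL/ΣAE = -58000·589/48630000 = -0.7024 mm.

-0.702 mm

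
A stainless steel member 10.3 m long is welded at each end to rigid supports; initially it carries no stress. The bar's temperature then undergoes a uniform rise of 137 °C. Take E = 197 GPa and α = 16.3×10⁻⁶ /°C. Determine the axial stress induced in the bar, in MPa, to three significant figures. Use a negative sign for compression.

Free thermal expansion αLΔT = 16.3e-6 · 10300 · 137 = 23 mm.
The walls impose strain ε = −(23)/10300 = -2.2331e-03; σ = Eε = 197000 · -2.2331e-03 = -439.9 MPa.

-440 MPa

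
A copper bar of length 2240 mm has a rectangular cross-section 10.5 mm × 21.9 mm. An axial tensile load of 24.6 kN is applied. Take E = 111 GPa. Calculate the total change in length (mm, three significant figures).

2.16 mm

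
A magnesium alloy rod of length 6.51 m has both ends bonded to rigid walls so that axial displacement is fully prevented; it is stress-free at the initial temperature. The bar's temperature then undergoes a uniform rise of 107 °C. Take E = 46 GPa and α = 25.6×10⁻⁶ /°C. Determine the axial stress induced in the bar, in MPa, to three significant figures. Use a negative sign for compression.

Free thermal expansion αLΔT = 25.6e-6 · 6510 · 107 = 17.83 mm.
The walls impose strain ε = −(17.83)/6510 = -2.7392e-03; σ = Eε = 46000 · -2.7392e-03 = -126 MPa.

-126 MPa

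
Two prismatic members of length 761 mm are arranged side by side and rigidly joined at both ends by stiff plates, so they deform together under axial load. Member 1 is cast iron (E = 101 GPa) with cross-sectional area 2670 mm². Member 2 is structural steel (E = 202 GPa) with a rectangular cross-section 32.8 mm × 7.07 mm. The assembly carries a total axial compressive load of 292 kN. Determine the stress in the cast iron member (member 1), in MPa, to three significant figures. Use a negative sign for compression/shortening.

A_2 = 231.9 mm².
Equal strain + equilibrium ⇒ each member carries load in proportion to AE: A₁E₁ = 269700000 N, A₂E₂ = 46840000 N, ΣAE = 316500000 N.
σ₁ = P·E₁/ΣAE = -292000·101000/316500000 = -93.18 MPa.

-93.2 MPa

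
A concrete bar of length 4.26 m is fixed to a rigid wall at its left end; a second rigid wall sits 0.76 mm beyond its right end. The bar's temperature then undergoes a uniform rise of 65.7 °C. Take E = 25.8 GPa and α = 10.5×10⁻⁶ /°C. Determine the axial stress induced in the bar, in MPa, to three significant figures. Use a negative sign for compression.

Free thermal expansion αLΔT = 10.5e-6 · 4260 · 65.7 = 2.939 mm.
The walls engage after the gap closes; constrained expansion = 2.939 − 0.76 = 2.179 mm.
The walls impose strain ε = −(2.179)/4260 = -5.1145e-04; σ = Eε = 25800 · -5.1145e-04 = -13.2 MPa.

-13.2 MPa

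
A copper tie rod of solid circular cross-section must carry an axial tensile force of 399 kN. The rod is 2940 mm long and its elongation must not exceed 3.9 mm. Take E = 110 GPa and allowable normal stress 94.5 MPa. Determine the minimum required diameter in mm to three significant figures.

73.3 mm

Required area A ≥ P/σ_allow = 399000/94.5 = 4222 mm².
For a solid circular section, d ≥ √(4A/π) = 73.32 mm.
Elongation limit: A ≥ PL/(Eδ_allow) = 399000·2940/(110000·3.9) = 2734 mm² ⇒ d ≥ 59 mm.
The stress limit governs.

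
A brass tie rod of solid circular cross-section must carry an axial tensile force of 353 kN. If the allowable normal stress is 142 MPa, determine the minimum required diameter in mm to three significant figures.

Required area A ≥ P/σ_allow = 353000/142 = 2486 mm².
For a solid circular section, d ≥ √(4A/π) = 56.26 mm.

56.3 mm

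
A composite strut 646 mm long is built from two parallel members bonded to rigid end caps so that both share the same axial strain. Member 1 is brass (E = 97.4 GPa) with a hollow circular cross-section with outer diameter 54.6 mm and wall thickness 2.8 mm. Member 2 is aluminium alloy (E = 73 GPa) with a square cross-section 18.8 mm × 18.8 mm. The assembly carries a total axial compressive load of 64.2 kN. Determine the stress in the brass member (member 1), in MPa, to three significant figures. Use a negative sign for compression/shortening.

A_1 = 455.7 mm².
A_2 = 353.4 mm².
Equal strain + equilibrium ⇒ each member carries load in proportion to AE: A₁E₁ = 44380000 N, A₂E₂ = 25800000 N, ΣAE = 70180000 N.
σ₁ = P·E₁/ΣAE = -64200·97400/70180000 = -89.1 MPa.

-89.1 MPa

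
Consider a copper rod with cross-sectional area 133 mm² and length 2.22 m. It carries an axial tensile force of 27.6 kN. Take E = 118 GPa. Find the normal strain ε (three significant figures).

0.00176

σ = N/A = 207.5 MPa; ε = σ/E = 207.5/118000 = 1.759e-03.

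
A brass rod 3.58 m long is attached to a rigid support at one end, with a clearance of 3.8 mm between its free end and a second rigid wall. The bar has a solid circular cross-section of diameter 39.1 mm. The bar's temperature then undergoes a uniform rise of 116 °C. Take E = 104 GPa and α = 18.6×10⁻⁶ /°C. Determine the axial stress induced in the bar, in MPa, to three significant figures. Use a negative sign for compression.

Free thermal expansion αLΔT = 18.6e-6 · 3580 · 116 = 7.724 mm.
The walls engage after the gap closes; constrained expansion = 7.724 − 3.8 = 3.924 mm.
The walls impose strain ε = −(3.924)/3580 = -1.0961e-03; σ = Eε = 104000 · -1.0961e-03 = -114 MPa.

-114 MPa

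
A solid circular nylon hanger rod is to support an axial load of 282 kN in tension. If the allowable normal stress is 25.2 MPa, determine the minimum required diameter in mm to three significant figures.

119 mm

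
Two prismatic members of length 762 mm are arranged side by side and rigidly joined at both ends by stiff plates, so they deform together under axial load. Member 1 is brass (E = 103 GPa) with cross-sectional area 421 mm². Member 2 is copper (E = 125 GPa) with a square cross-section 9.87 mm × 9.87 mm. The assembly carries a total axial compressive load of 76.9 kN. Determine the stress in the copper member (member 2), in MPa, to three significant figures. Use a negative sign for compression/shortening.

-173 MPa

A_2 = 97.42 mm².
Equal strain + equilibrium ⇒ each member carries load in proportion to AE: A₁E₁ = 43360000 N, A₂E₂ = 12180000 N, ΣAE = 55540000 N.
σ₂ = P·E₂/ΣAE = -76900·125000/55540000 = -173.1 MPa.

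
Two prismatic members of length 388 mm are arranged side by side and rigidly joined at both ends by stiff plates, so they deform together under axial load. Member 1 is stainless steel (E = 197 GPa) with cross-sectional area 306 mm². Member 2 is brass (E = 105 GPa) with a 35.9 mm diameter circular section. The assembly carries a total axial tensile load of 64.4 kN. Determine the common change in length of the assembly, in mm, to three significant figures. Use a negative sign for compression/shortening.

0.150 mm

A_2 = 1012 mm².
Equal strain + equilibrium ⇒ each member carries load in proportion to AE: A₁E₁ = 60280000 N, A₂E₂ = 106300000 N, ΣAE = 166600000 N.
δ = PL/ΣAE = 64400·388/166600000 = 0.15 mm.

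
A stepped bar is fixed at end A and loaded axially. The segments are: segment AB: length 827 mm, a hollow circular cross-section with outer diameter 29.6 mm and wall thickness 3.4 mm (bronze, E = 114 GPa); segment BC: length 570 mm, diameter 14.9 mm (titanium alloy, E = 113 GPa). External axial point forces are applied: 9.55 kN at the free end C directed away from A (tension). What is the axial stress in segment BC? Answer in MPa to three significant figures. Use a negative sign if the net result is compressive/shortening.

54.8 MPa

Internal axial forces (sectioning from the free end, tension +): N_BC = 9.55 kN, N_AB = 9.55 kN.
A_BC = 174.4 mm².
σ_BC = N_BC/A_BC = 9550/174.4 = 54.77 MPa.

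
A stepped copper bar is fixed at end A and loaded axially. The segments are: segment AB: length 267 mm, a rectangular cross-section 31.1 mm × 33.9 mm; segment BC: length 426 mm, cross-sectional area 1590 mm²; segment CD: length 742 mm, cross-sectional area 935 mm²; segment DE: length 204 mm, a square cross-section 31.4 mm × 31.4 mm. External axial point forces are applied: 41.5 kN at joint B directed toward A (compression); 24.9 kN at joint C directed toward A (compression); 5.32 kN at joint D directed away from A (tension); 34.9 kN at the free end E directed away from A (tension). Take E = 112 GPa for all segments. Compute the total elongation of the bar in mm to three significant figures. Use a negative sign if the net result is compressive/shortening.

0.327 mm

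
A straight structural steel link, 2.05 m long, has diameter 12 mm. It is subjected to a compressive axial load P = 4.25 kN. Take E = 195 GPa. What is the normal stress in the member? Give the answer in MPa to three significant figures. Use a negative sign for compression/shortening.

A = 113.1 mm².
σ = N/A = -4250/113.1 = -37.58 MPa.

-37.6 MPa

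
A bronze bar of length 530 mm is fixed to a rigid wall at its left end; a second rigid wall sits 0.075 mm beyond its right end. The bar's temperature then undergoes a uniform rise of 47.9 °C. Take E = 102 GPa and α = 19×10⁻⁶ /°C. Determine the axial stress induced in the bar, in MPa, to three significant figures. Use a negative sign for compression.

Free thermal expansion αLΔT = 19e-6 · 530 · 47.9 = 0.4824 mm.
The walls engage after the gap closes; constrained expansion = 0.4824 − 0.075 = 0.4074 mm.
The walls impose strain ε = −(0.4074)/530 = -7.6859e-04; σ = Eε = 102000 · -7.6859e-04 = -78.4 MPa.

-78.4 MPa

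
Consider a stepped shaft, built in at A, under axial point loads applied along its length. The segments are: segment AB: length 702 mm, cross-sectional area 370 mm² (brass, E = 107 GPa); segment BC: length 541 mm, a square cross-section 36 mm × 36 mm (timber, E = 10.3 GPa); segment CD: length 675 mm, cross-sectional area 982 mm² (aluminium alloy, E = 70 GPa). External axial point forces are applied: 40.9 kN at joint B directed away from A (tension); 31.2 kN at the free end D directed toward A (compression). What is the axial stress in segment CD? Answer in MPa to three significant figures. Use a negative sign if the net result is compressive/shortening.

-31.8 MPa

Internal axial forces (sectioning from the free end, tension +): N_CD = -31.2 kN, N_BC = -31.2 kN, N_AB = 9.7 kN.
σ_CD = N_CD/A_CD = -31200/982 = -31.77 MPa.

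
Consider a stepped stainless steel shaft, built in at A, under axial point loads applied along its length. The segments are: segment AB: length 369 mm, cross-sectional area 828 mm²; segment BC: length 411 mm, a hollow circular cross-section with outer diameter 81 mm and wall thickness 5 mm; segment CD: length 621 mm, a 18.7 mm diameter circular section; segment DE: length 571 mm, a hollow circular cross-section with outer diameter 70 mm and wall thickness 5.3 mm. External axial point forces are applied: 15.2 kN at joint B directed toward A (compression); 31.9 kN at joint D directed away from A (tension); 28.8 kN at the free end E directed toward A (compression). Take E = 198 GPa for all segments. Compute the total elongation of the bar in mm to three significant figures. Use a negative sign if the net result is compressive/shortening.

Internal axial forces (sectioning from the free end, tension +): N_DE = -28.8 kN, N_CD = 3.1 kN, N_BC = 3.1 kN, N_AB = -12.1 kN.
A_BC = 1194 mm².
A_CD = 274.6 mm².
A_DE = 1077 mm².
δ_AB = -12100·369/(828·198000) = -0.02723 mm
δ_BC = 3100·411/(1194·198000) = 0.00539 mm
δ_CD = 3100·621/(274.6·198000) = 0.0354 mm
δ_DE = -28800·571/(1077·198000) = -0.0771 mm
δ = Σδ_i = -0.06354 mm.

-0.0635 mm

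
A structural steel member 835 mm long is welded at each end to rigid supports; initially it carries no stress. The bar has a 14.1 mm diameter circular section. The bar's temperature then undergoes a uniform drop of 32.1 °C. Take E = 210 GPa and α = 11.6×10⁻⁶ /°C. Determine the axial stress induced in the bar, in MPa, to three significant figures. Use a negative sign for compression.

Free thermal expansion αLΔT = 11.6e-6 · 835 · -32.1 = -0.3109 mm.
The walls impose strain ε = −(-0.3109)/835 = 3.7236e-04; σ = Eε = 210000 · 3.7236e-04 = 78.2 MPa.

78.2 MPa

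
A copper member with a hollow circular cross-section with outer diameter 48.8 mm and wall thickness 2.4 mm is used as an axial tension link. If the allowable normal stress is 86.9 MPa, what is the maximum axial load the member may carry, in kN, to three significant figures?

30.4 kN

A = 349.8 mm².
P_max = σ_allow · A = 86.9 · 349.8 = 30400 N = 30.4 kN.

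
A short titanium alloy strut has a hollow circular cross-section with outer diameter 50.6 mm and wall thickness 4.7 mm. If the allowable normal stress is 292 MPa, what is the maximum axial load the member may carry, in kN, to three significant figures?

198 kN

A = 677.7 mm².
P_max = σ_allow · A = 292 · 677.7 = 197900 N = 197.9 kN.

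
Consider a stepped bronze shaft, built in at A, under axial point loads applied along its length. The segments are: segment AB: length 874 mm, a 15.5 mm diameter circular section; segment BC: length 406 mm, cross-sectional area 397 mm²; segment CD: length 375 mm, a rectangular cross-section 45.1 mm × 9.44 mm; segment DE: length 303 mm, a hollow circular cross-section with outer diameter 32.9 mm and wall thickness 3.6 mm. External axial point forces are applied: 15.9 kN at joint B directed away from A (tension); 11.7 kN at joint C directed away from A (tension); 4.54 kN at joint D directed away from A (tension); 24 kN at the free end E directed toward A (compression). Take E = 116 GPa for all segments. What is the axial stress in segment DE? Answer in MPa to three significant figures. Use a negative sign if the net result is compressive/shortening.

Internal axial forces (sectioning from the free end, tension +): N_DE = -24 kN, N_CD = -19.46 kN, N_BC = -7.76 kN, N_AB = 8.14 kN.
A_DE = 331.4 mm².
σ_DE = N_DE/A_DE = -24000/331.4 = -72.43 MPa.

-72.4 MPa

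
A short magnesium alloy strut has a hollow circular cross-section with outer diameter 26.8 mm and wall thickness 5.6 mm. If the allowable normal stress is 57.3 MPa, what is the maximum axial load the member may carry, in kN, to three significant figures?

21.4 kN

A = 373 mm².
P_max = σ_allow · A = 57.3 · 373 = 21370 N = 21.37 kN.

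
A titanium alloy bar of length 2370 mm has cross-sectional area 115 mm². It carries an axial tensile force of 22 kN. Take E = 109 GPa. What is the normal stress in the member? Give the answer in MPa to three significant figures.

191 MPa

σ = N/A = 22000/115 = 191.3 MPa.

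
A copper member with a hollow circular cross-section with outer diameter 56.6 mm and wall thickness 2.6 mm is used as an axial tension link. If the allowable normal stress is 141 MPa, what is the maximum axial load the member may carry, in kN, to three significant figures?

A = 441.1 mm².
P_max = σ_allow · A = 141 · 441.1 = 62190 N = 62.19 kN.

62.2 kN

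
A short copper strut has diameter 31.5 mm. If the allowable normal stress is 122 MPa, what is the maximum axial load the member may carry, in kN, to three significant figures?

A = 779.3 mm².
P_max = σ_allow · A = 122 · 779.3 = 95080 N = 95.08 kN.

95.1 kN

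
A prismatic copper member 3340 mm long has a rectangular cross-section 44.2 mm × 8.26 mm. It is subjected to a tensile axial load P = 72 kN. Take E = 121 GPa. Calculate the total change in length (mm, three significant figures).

5.44 mm

A = 365.1 mm².
δ_mech = NL/(AE) = 72000·3340/(365.1·121000) = 5.444 mm.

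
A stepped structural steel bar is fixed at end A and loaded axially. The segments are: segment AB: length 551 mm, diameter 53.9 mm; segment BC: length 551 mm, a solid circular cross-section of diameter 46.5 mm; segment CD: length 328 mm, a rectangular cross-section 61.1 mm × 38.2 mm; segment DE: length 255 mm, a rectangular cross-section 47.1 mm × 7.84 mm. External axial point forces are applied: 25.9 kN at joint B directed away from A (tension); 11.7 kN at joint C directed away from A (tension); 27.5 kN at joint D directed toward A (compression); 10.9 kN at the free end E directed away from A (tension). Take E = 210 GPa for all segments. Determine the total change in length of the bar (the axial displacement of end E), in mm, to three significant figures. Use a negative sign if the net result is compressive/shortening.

0.0413 mm

Internal axial forces (sectioning from the free end, tension +): N_DE = 10.9 kN, N_CD = -16.6 kN, N_BC = -4.9 kN, N_AB = 21 kN.
A_AB = 2282 mm².
A_BC = 1698 mm².
A_CD = 2334 mm².
A_DE = 369.3 mm².
δ_AB = 21000·551/(2282·210000) = 0.02415 mm
δ_BC = -4900·551/(1698·210000) = -0.007571 mm
δ_CD = -16600·328/(2334·210000) = -0.01111 mm
δ_DE = 10900·255/(369.3·210000) = 0.03584 mm
δ = Σδ_i = 0.04131 mm.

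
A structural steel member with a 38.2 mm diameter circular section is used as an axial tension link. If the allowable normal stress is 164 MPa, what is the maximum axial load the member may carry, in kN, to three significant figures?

188 kN

A = 1146 mm².
P_max = σ_allow · A = 164 · 1146 = 188000 N = 188 kN.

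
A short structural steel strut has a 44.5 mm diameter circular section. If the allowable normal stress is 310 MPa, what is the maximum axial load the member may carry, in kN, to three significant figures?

482 kN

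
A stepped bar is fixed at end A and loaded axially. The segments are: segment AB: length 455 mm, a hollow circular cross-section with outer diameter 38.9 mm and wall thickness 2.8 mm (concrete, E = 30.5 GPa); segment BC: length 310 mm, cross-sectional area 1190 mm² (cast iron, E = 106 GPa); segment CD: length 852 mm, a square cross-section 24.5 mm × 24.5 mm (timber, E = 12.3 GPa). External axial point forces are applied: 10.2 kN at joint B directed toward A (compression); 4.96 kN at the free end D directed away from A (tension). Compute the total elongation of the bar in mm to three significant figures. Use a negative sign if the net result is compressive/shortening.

Internal axial forces (sectioning from the free end, tension +): N_CD = 4.96 kN, N_BC = 4.96 kN, N_AB = -5.24 kN.
A_AB = 317.6 mm².
A_CD = 600.2 mm².
δ_AB = -5240·455/(317.6·30500) = -0.2462 mm
δ_BC = 4960·310/(1190·106000) = 0.01219 mm
δ_CD = 4960·852/(600.2·12300) = 0.5724 mm
δ = Σδ_i = 0.3384 mm.

0.338 mm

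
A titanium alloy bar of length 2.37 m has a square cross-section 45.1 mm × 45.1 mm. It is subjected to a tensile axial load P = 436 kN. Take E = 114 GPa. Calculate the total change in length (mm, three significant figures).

4.46 mm

A = 2034 mm².
δ_mech = NL/(AE) = 436000·2370/(2034·114000) = 4.456 mm.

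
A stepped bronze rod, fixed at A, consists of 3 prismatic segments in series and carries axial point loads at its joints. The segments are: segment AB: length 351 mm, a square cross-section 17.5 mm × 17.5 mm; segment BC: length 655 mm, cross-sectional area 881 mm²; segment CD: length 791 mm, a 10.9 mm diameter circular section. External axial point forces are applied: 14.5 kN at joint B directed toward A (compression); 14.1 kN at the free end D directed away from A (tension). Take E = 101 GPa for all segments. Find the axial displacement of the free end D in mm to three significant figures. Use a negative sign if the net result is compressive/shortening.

1.28 mm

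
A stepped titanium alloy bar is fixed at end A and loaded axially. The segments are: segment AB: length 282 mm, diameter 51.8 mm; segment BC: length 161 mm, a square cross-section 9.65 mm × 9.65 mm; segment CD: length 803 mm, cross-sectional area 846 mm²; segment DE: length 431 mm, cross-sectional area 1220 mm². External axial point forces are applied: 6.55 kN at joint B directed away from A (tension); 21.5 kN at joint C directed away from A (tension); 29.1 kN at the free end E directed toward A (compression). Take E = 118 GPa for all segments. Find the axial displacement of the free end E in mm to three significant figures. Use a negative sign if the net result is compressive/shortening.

-0.434 mm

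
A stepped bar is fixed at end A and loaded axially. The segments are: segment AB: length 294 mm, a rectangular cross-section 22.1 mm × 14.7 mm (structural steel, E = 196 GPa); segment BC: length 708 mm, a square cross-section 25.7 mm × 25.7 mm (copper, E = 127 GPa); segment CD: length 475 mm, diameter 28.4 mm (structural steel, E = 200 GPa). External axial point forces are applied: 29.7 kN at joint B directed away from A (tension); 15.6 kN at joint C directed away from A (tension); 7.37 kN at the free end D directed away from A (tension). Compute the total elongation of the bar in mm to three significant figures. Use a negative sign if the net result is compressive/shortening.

0.465 mm

Internal axial forces (sectioning from the free end, tension +): N_CD = 7.37 kN, N_BC = 22.97 kN, N_AB = 52.67 kN.
A_AB = 324.9 mm².
A_BC = 660.5 mm².
A_CD = 633.5 mm².
δ_AB = 52670·294/(324.9·196000) = 0.2432 mm
δ_BC = 22970·708/(660.5·127000) = 0.1939 mm
δ_CD = 7370·475/(633.5·200000) = 0.02763 mm
δ = Σδ_i = 0.4647 mm.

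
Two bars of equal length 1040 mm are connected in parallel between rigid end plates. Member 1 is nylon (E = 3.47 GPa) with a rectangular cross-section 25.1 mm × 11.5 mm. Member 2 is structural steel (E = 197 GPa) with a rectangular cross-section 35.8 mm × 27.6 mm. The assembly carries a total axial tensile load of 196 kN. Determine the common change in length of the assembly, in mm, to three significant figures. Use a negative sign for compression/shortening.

1.04 mm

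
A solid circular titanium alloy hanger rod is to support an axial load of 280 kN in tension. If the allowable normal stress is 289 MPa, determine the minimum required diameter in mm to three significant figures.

35.1 mm

Required area A ≥ P/σ_allow = 280000/289 = 968.9 mm².
For a solid circular section, d ≥ √(4A/π) = 35.12 mm.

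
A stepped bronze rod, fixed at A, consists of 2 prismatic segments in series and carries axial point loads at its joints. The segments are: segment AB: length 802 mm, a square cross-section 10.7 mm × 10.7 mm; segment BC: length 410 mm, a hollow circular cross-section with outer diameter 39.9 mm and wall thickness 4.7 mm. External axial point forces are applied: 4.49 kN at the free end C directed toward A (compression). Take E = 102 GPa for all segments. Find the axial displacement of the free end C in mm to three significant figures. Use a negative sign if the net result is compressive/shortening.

Internal axial forces (sectioning from the free end, tension +): N_BC = -4.49 kN, N_AB = -4.49 kN.
A_AB = 114.5 mm².
A_BC = 519.7 mm².
δ_AB = -4490·802/(114.5·102000) = -0.3084 mm
δ_BC = -4490·410/(519.7·102000) = -0.03472 mm
δ = Σδ_i = -0.3431 mm.

-0.343 mm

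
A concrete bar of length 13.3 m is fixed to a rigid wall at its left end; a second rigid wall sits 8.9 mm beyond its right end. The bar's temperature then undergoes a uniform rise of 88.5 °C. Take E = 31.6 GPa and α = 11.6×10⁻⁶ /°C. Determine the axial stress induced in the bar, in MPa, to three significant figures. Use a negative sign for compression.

-11.3 MPa

Free thermal expansion αLΔT = 11.6e-6 · 13300 · 88.5 = 13.65 mm.
The walls engage after the gap closes; constrained expansion = 13.65 − 8.9 = 4.754 mm.
The walls impose strain ε = −(4.754)/13300 = -3.5743e-04; σ = Eε = 31600 · -3.5743e-04 = -11.29 MPa.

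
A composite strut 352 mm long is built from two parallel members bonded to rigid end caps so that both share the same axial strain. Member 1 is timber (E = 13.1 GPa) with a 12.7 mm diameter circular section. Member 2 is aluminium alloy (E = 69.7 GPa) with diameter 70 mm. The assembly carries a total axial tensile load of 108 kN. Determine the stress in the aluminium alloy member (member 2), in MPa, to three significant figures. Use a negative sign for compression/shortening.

A_1 = 126.7 mm².
A_2 = 3848 mm².
Equal strain + equilibrium ⇒ each member carries load in proportion to AE: A₁E₁ = 1659000 N, A₂E₂ = 268200000 N, ΣAE = 269900000 N.
σ₂ = P·E₂/ΣAE = 108000·69700/269900000 = 27.89 MPa.

27.9 MPa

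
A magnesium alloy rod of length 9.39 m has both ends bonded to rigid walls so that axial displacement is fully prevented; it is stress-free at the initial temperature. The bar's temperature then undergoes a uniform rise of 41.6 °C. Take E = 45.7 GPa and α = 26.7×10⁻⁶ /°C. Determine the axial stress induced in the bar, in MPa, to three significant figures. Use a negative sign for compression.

-50.8 MPa

Free thermal expansion αLΔT = 26.7e-6 · 9390 · 41.6 = 10.43 mm.
The walls impose strain ε = −(10.43)/9390 = -1.1107e-03; σ = Eε = 45700 · -1.1107e-03 = -50.76 MPa.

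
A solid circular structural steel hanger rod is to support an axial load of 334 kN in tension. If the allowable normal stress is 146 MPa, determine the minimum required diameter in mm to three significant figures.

54.0 mm

Required area A ≥ P/σ_allow = 334000/146 = 2288 mm².
For a solid circular section, d ≥ √(4A/π) = 53.97 mm.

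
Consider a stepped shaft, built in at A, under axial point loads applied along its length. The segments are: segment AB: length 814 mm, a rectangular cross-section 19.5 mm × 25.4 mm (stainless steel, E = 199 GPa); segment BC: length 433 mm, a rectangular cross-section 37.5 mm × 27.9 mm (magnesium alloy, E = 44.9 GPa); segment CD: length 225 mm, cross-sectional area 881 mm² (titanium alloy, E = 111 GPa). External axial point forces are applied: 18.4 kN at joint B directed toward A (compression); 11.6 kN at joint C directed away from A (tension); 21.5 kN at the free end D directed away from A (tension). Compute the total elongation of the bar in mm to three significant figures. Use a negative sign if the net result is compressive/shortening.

0.476 mm

Internal axial forces (sectioning from the free end, tension +): N_CD = 21.5 kN, N_BC = 33.1 kN, N_AB = 14.7 kN.
A_AB = 495.3 mm².
A_BC = 1046 mm².
δ_AB = 14700·814/(495.3·199000) = 0.1214 mm
δ_BC = 33100·433/(1046·44900) = 0.3051 mm
δ_CD = 21500·225/(881·111000) = 0.04947 mm
δ = Σδ_i = 0.476 mm.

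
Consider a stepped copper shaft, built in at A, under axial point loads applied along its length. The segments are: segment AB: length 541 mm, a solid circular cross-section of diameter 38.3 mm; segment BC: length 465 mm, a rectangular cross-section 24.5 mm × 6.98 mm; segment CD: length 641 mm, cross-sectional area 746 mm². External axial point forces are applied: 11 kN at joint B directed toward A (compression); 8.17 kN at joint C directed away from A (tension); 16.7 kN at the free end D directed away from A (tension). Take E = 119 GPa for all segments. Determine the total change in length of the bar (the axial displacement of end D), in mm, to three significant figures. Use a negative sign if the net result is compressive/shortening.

0.744 mm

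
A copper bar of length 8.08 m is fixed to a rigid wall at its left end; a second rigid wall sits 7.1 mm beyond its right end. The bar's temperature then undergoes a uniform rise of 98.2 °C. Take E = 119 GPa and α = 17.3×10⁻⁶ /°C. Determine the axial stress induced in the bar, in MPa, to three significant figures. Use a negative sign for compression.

Free thermal expansion αLΔT = 17.3e-6 · 8080 · 98.2 = 13.73 mm.
The walls engage after the gap closes; constrained expansion = 13.73 − 7.1 = 6.627 mm.
The walls impose strain ε = −(6.627)/8080 = -8.2015e-04; σ = Eε = 119000 · -8.2015e-04 = -97.6 MPa.

-97.6 MPa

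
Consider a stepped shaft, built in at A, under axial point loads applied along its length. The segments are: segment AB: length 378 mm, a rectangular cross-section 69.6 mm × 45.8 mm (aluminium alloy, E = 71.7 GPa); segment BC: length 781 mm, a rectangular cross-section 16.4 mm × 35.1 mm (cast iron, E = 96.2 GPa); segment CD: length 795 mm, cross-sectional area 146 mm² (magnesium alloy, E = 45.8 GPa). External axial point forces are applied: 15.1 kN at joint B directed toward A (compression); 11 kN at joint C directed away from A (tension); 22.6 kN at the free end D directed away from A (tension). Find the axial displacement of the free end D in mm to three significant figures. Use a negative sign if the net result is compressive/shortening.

3.19 mm

Internal axial forces (sectioning from the free end, tension +): N_CD = 22.6 kN, N_BC = 33.6 kN, N_AB = 18.5 kN.
A_AB = 3188 mm².
A_BC = 575.6 mm².
δ_AB = 18500·378/(3188·71700) = 0.0306 mm
δ_BC = 33600·781/(575.6·96200) = 0.4739 mm
δ_CD = 22600·795/(146·45800) = 2.687 mm
δ = Σδ_i = 3.191 mm.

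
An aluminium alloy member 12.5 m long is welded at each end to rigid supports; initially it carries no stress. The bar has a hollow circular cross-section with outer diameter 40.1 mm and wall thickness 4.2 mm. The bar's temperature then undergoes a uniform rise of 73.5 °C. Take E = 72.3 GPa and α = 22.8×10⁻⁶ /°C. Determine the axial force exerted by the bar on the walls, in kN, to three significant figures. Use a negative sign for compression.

Free thermal expansion αLΔT = 22.8e-6 · 12500 · 73.5 = 20.95 mm.
The walls impose strain ε = −(20.95)/12500 = -1.6758e-03; σ = Eε = 72300 · -1.6758e-03 = -121.2 MPa.
Wall reaction R = σ·A = -121.2·473.7 = -57390 N = -57.39 kN.

-57.4 kN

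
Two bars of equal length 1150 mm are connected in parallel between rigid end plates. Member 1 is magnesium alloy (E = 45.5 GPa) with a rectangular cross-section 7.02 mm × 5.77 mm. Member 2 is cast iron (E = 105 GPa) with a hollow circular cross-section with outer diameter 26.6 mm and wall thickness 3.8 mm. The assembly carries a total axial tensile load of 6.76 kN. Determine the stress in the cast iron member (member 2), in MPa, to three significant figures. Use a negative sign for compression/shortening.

23.3 MPa

A_1 = 40.51 mm².
A_2 = 272.2 mm².
Equal strain + equilibrium ⇒ each member carries load in proportion to AE: A₁E₁ = 1843000 N, A₂E₂ = 28580000 N, ΣAE = 30420000 N.
σ₂ = P·E₂/ΣAE = 6760·105000/30420000 = 23.33 MPa.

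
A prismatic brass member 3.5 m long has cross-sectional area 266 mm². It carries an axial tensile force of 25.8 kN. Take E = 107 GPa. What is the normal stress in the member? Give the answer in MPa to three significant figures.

97.0 MPa

σ = N/A = 25800/266 = 96.99 MPa.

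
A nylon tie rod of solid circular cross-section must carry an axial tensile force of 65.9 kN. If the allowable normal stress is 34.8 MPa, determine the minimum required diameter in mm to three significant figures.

Required area A ≥ P/σ_allow = 65900/34.8 = 1894 mm².
For a solid circular section, d ≥ √(4A/π) = 49.1 mm.

49.1 mm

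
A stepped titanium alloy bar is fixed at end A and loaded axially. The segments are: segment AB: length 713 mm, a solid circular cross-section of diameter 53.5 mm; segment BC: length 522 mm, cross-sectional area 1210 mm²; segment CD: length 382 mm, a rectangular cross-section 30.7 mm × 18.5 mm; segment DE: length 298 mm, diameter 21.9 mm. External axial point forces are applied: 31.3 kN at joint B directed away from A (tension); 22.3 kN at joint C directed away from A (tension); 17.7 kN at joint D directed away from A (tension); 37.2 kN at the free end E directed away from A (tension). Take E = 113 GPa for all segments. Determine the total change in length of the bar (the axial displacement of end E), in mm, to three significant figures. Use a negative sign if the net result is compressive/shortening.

1.19 mm

Internal axial forces (sectioning from the free end, tension +): N_DE = 37.2 kN, N_CD = 54.9 kN, N_BC = 77.2 kN, N_AB = 108.5 kN.
A_AB = 2248 mm².
A_CD = 567.9 mm².
A_DE = 376.7 mm².
δ_AB = 108500·713/(2248·113000) = 0.3045 mm
δ_BC = 77200·522/(1210·113000) = 0.2947 mm
δ_CD = 54900·382/(567.9·113000) = 0.3268 mm
δ_DE = 37200·298/(376.7·113000) = 0.2604 mm
δ = Σδ_i = 1.186 mm.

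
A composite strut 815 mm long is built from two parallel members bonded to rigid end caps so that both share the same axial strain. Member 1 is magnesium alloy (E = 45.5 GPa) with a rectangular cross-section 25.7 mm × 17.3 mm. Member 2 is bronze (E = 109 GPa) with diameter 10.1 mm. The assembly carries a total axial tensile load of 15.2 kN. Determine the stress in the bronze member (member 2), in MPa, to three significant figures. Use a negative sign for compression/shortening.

57.2 MPa

A_1 = 444.6 mm².
A_2 = 80.12 mm².
Equal strain + equilibrium ⇒ each member carries load in proportion to AE: A₁E₁ = 20230000 N, A₂E₂ = 8733000 N, ΣAE = 28960000 N.
σ₂ = P·E₂/ΣAE = 15200·109000/28960000 = 57.2 MPa.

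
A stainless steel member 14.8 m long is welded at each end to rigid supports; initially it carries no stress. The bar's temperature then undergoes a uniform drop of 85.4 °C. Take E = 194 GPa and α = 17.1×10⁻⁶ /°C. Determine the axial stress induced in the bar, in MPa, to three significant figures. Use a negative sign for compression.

Free thermal expansion αLΔT = 17.1e-6 · 14800 · -85.4 = -21.61 mm.
The walls impose strain ε = −(-21.61)/14800 = 1.4603e-03; σ = Eε = 194000 · 1.4603e-03 = 283.3 MPa.

283 MPa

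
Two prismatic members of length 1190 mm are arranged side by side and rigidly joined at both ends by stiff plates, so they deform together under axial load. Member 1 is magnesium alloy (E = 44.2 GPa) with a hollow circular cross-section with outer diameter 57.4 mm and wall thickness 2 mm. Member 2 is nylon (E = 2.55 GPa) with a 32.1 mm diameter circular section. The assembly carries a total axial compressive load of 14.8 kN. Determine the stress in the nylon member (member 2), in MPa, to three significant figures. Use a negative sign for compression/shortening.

A_1 = 348.1 mm².
A_2 = 809.3 mm².
Equal strain + equilibrium ⇒ each member carries load in proportion to AE: A₁E₁ = 15390000 N, A₂E₂ = 2064000 N, ΣAE = 17450000 N.
σ₂ = P·E₂/ΣAE = -14800·2550/17450000 = -2.163 MPa.

-2.16 MPa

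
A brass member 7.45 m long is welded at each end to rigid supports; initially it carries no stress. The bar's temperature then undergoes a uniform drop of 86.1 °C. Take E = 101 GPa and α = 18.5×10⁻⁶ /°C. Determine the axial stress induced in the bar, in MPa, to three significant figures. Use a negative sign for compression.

161 MPa

Free thermal expansion αLΔT = 18.5e-6 · 7450 · -86.1 = -11.87 mm.
The walls impose strain ε = −(-11.87)/7450 = 1.5928e-03; σ = Eε = 101000 · 1.5928e-03 = 160.9 MPa.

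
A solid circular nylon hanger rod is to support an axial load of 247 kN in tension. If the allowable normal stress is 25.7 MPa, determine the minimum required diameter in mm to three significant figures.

Required area A ≥ P/σ_allow = 247000/25.7 = 9611 mm².
For a solid circular section, d ≥ √(4A/π) = 110.6 mm.

111 mm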